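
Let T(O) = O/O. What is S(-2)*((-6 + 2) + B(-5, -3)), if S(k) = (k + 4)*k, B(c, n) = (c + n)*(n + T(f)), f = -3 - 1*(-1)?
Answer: -48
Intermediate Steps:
f = -2 (f = -3 + 1 = -2)
T(O) = 1
B(c, n) = (1 + n)*(c + n) (B(c, n) = (c + n)*(n + 1) = (c + n)*(1 + n) = (1 + n)*(c + n))
S(k) = k*(4 + k) (S(k) = (4 + k)*k = k*(4 + k))
S(-2)*((-6 + 2) + B(-5, -3)) = (-2*(4 - 2))*((-6 + 2) + (-5 - 3 + (-3)² - 5*(-3))) = (-2*2)*(-4 + (-5 - 3 + 9 + 15)) = -4*(-4 + 16) = -4*12 = -48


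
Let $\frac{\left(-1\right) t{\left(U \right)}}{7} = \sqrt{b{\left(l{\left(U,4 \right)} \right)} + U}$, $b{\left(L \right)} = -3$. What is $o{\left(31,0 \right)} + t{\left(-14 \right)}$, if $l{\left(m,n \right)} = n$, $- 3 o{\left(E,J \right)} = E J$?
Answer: $- 7 i \sqrt{17} \approx - 28.862 i$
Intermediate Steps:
$o{\left(E,J \right)} = - \frac{E J}{3}$
$t{\left(U \right)} = - 7 \sqrt{-3 + U}$
$o{\left(31,0 \right)} + t{\left(-14 \right)} = \left(- \frac{1}{3}\right) 31 \cdot 0 - 7 \sqrt{-3 - 14} = 0 - 7 \sqrt{-17} = 0 - 7 i \sqrt{17} = - 7 i \sqrt{17}$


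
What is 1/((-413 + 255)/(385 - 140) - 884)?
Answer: -245/216738 ≈ -0.0011304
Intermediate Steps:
1/((-413 + 255)/(385 - 140) - 884) = 1/(-158/245 - 884) = 1/(-216738/245) = -245/216738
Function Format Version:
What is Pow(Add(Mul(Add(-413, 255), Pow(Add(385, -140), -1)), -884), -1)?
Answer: Rational(-245, 216738) ≈ -0.0011304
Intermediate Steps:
Pow(Add(Mul(Add(-413, 255), Pow(Add(385, -140), -1)), -884), -1) = Pow(Add(Mul(-158, Pow(245, -1)), -884), -1) = Pow(Add(Mul(-158, Rational(1, 245)), -884), -1) = Pow(Add(Rational(-158, 245), -884), -1) = Pow(Rational(-216738, 245), -1) = Rational(-245, 216738)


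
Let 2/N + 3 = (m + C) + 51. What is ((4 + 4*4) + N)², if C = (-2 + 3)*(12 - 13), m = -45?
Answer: 441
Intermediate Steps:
C = -1 (C = 1*(-1) = -1)
N = 1 (N = 2/(-3 + ((-45 - 1) + 51)) = 2/(-3 + (-46 + 51)) = 2/(-3 + 5) = 2/2 = 2*(½) = 1)
((4 + 4*4) + N)² = ((4 + 4*4) + 1)² = ((4 + 16) + 1)² = (20 + 1)² = 21² = 441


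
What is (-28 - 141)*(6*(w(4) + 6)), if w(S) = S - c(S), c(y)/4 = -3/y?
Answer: -13182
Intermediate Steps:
c(y) = -12/y (c(y) = 4*(-3/y) = -12/y)
w(S) = S + 12/S (w(S) = S - (-12)/S = S + 12/S)
(-28 - 141)*(6*(w(4) + 6)) = (-28 - 141)*(6*((4 + 12/4) + 6)) = -1014*((4 + 12*(1/4)) + 6) = -1014*((4 + 3) + 6) = -1014*(7 + 6) = -1014*13 = -169*78 = -13182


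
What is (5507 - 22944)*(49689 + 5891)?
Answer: -969148460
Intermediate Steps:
(5507 - 22944)*(49689 + 5891) = -17437*55580 = -969148460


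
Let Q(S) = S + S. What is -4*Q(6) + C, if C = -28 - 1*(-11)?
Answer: -65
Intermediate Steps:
Q(S) = 2*S
C = -17 (C = -28 + 11 = -17)
-4*Q(6) + C = -8*6 - 17 = -4*12 - 17 = -48 - 17 = -65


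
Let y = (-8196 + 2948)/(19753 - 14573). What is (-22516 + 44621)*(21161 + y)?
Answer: 121145051043/259 ≈ 4.6774e+8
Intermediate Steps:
y = -1312/1295 (y = -5248/5180 = -5248*1/5180 = -1312/1295 ≈ -1.0131)
(-22516 + 44621)*(21161 + y) = (-22516 + 44621)*(21161 - 1312/1295) = 22105*(27402183/1295) = 121145051043/259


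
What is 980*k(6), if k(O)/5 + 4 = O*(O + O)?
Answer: 333200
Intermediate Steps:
k(O) = -20 + 10*O² (k(O) = -20 + 5*(O*(O + O)) = -20 + 5*(O*(2*O)) = -20 + 5*(2*O²) = -20 + 10*O²)
980*k(6) = 980*(-20 + 10*6²) = 980*(-20 + 10*36) = 980*(-20 + 360) = 980*340 = 333200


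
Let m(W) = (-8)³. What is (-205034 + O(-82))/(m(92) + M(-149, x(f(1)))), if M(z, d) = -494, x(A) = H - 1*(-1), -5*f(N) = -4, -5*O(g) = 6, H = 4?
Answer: 512588/2515 ≈ 203.81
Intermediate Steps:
O(g) = -6/5 (O(g) = -⅕*6 = -6/5)
f(N) = ⅘ (f(N) = -⅕*(-4) = ⅘)
x(A) = 5 (x(A) = 4 - 1*(-1) = 4 + 1 = 5)
m(W) = -512
(-205034 + O(-82))/(m(92) + M(-149, x(f(1)))) = (-205034 - 6/5)/(-512 - 494) = -1025176/5/(-1006) = -1025176/5*(-1/1006) = 512588/2515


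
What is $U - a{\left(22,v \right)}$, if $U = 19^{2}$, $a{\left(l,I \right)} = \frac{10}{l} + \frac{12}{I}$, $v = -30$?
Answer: $\frac{19852}{55} \approx 360.95$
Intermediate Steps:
$U = 361$
$U - a{\left(22,v \right)} = 361 - \left(\frac{10}{22} + \frac{12}{-30}\right) = 361 - \left(10 \cdot \frac{1}{22} + 12 \left(- \frac{1}{30}\right)\right) = 361 - \left(\frac{5}{11} - \frac{2}{5}\right) = 361 - \frac{3}{55} = \frac{19852}{55}$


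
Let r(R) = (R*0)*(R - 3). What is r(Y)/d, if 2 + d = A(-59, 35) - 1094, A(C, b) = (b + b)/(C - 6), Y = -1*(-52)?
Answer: 0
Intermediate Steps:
Y = 52
A(C, b) = 2*b/(-6 + C) (A(C, b) = (2*b)/(-6 + C) = 2*b/(-6 + C))
r(R) = 0 (r(R) = 0*(-3 + R) = 0)
d = -14262/13 (d = -2 + (2*35/(-6 - 59) - 1094) = -2 + (2*35/(-65) - 1094) = -2 + (2*35*(-1/65) - 1094) = -2 + (-14/13 - 1094) = -2 - 14236/13 = -14262/13 ≈ -1097.1)
r(Y)/d = 0/(-14262/13) = 0*(-13/14262) = 0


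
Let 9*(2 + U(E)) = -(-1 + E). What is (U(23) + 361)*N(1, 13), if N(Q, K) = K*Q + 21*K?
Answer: 917774/9 ≈ 1.0197e+5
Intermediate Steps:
N(Q, K) = 21*K + K*Q
U(E) = -17/9 - E/9 (U(E) = -2 + (-(-1 + E))/9 = -2 + (1 - E)/9 = -2 + (⅑ - E/9) = -17/9 - E/9)
(U(23) + 361)*N(1, 13) = ((-17/9 - ⅑*23) + 361)*(13*(21 + 1)) = ((-17/9 - 23/9) + 361)*(13*22) = (-40/9 + 361)*286 = (3209/9)*286 = 917774/9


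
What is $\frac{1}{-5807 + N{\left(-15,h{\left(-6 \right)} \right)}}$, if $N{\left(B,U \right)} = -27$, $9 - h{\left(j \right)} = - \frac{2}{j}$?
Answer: $- \frac{1}{5834} \approx -0.00017141$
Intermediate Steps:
$h{\left(j \right)} = 9 + \frac{2}{j}$ ($h{\left(j \right)} = 9 - - \frac{2}{j} = 9 + \frac{2}{j}$)
$\frac{1}{-5807 + N{\left(-15,h{\left(-6 \right)} \right)}} = \frac{1}{-5807 - 27} = \frac{1}{-5834} = - \frac{1}{5834}$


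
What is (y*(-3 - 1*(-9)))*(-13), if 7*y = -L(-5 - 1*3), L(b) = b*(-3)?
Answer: 1872/7 ≈ 267.43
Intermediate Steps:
L(b) = -3*b
y = -24/7 (y = (-(-3)*(-5 - 1*3))/7 = (-(-3)*(-5 - 3))/7 = (-(-3)*(-8))/7 = (-1*24)/7 = (1/7)*(-24) = -24/7 ≈ -3.4286)
(y*(-3 - 1*(-9)))*(-13) = -24*(-3 - 1*(-9))/7*(-13) = -24*(-3 + 9)/7*(-13) = -24/7*6*(-13) = -144/7*(-13) = 1872/7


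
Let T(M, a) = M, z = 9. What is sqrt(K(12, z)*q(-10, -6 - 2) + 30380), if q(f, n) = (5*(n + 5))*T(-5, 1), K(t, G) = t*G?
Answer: 4*sqrt(2405) ≈ 196.16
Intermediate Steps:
K(t, G) = G*t
q(f, n) = -125 - 25*n (q(f, n) = (5*(n + 5))*(-5) = (5*(5 + n))*(-5) = (25 + 5*n)*(-5) = -125 - 25*n)
sqrt(K(12, z)*q(-10, -6 - 2) + 30380) = sqrt((9*12)*(-125 - 25*(-6 - 2)) + 30380) = sqrt(108*(-125 - 25*(-8)) + 30380) = sqrt(108*(-125 + 200) + 30380) = sqrt(108*75 + 30380) = sqrt(8100 + 30380) = sqrt(38480) = 4*sqrt(2405)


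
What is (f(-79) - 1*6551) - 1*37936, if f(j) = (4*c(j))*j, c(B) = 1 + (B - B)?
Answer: -44803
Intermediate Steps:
c(B) = 1 (c(B) = 1 + 0 = 1)
f(j) = 4*j (f(j) = (4*1)*j = 4*j)
(f(-79) - 1*6551) - 1*37936 = (4*(-79) - 1*6551) - 1*37936 = (-316 - 6551) - 37936 = -6867 - 37936 = -44803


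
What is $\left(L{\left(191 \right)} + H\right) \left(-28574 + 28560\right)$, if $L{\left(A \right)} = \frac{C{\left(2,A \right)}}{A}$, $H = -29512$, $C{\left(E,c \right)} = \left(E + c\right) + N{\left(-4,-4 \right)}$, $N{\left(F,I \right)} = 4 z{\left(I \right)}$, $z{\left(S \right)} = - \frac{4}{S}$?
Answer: $\frac{78912330}{191} \approx 4.1315 \cdot 10^{5}$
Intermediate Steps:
$N{\left(F,I \right)} = - \frac{16}{I}$ ($N{\left(F,I \right)} = 4 \left(- \frac{4}{I}\right) = - \frac{16}{I}$)
$C{\left(E,c \right)} = 4 + E + c$ ($C{\left(E,c \right)} = \left(E + c\right) - \frac{16}{-4} = \left(E + c\right) - -4 = \left(E + c\right) + 4 = 4 + E + c$)
$L{\left(A \right)} = \frac{6 + A}{A}$ ($L{\left(A \right)} = \frac{4 + 2 + A}{A} = \frac{6 + A}{A}$)
$\left(L{\left(191 \right)} + H\right) \left(-28574 + 28560\right) = \left(\frac{6 + 191}{191} - 29512\right) \left(-28574 + 28560\right) = \left(\frac{1}{191} \cdot 197 - 29512\right) \left(-14\right) = \left(\frac{197}{191} - 29512\right) \left(-14\right) = \left(- \frac{5636595}{191}\right) \left(-14\right) = \frac{78912330}{191}$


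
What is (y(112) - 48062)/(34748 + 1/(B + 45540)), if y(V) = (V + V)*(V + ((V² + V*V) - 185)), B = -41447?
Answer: 7579278238/47407855 ≈ 159.87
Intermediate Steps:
y(V) = 2*V*(-185 + V + 2*V²) (y(V) = (2*V)*(V + ((V² + V²) - 185)) = (2*V)*(V + (2*V² - 185)) = (2*V)*(V + (-185 + 2*V²)) = (2*V)*(-185 + V + 2*V²) = 2*V*(-185 + V + 2*V²))
(y(112) - 48062)/(34748 + 1/(B + 45540)) = (2*112*(-185 + 112 + 2*112²) - 48062)/(34748 + 1/(-41447 + 45540)) = (2*112*(-185 + 112 + 2*12544) - 48062)/(34748 + 1/4093) = (2*112*(-185 + 112 + 25088) - 48062)/(34748 + 1/4093) = (2*112*25015 - 48062)/(142223565/4093) = (5603360 - 48062)*(4093/142223565) = 5555298*(4093/142223565) = 7579278238/47407855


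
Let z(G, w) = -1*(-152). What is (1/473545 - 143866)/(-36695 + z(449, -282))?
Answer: 22709008323/5768251645 ≈ 3.9369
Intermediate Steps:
z(G, w) = 152
(1/473545 - 143866)/(-36695 + z(449, -282)) = (1/473545 - 143866)/(-36695 + 152) = (1/473545 - 143866)/(-36543) = -68127024969/473545*(-1/36543) = 22709008323/5768251645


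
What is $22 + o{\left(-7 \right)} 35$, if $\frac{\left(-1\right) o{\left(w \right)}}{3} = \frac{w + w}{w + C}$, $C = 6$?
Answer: $-1448$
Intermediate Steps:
$o{\left(w \right)} = - \frac{6 w}{6 + w}$ ($o{\left(w \right)} = - 3 \frac{w + w}{w + 6} = - 3 \frac{2 w}{6 + w} = - \frac{6 w}{6 + w}$)
$22 + o{\left(-7 \right)} 35 = 22 + \left(-6\right) \left(-7\right) \frac{1}{6 - 7} \cdot 35 = 22 + \left(-6\right) \left(-7\right) \frac{1}{-1} \cdot 35 = 22 + \left(-6\right) \left(-7\right) \left(-1\right) 35 = 22 - 1470 = -1448$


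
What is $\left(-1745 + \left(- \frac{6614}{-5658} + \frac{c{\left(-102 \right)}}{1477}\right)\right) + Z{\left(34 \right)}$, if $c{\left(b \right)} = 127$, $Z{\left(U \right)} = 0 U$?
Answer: $- \frac{7286121863}{4178433} \approx -1743.7$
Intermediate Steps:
$Z{\left(U \right)} = 0$
$\left(-1745 + \left(- \frac{6614}{-5658} + \frac{c{\left(-102 \right)}}{1477}\right)\right) + Z{\left(34 \right)} = \left(-1745 + \left(- \frac{6614}{-5658} + \frac{127}{1477}\right)\right) + 0 = \left(-1745 + \left(\left(-6614\right) \left(- \frac{1}{5658}\right) + 127 \cdot \frac{1}{1477}\right)\right) + 0 = \left(-1745 + \left(\frac{3307}{2829} + \frac{127}{1477}\right)\right) + 0 = \left(-1745 + \frac{5243722}{4178433}\right) + 0 = - \frac{7286121863}{4178433} + 0 = - \frac{7286121863}{4178433}$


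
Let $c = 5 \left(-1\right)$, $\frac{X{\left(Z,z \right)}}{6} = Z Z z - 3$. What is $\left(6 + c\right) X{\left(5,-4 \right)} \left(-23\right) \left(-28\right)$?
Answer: $-397992$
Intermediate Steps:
$X{\left(Z,z \right)} = -18 + 6 z Z^{2}$ ($X{\left(Z,z \right)} = 6 \left(Z Z z - 3\right) = 6 \left(Z^{2} z - 3\right) = 6 \left(z Z^{2} - 3\right) = 6 \left(-3 + z Z^{2}\right) = -18 + 6 z Z^{2}$)
$c = -5$
$\left(6 + c\right) X{\left(5,-4 \right)} \left(-23\right) \left(-28\right) = \left(6 - 5\right) \left(-18 + 6 \left(-4\right) 5^{2}\right) \left(-23\right) \left(-28\right) = 1 \left(-18 + 6 \left(-4\right) 25\right) \left(-23\right) \left(-28\right) = 1 \left(-18 - 600\right) \left(-23\right) \left(-28\right) = 1 \left(-618\right) \left(-23\right) \left(-28\right) = \left(-618\right) \left(-23\right) \left(-28\right) = 14214 \left(-28\right) = -397992$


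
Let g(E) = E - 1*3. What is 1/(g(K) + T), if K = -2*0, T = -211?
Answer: -1/214 ≈ -0.0046729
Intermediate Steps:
K = 0
g(E) = -3 + E (g(E) = E - 3 = -3 + E)
1/(g(K) + T) = 1/((-3 + 0) - 211) = 1/(-3 - 211) = 1/(-214) = -1/214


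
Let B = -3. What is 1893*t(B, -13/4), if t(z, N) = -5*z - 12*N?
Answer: 102222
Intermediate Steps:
t(z, N) = -12*N - 5*z
1893*t(B, -13/4) = 1893*(-(-156)/4 - 5*(-3)) = 1893*(-(-156)/4 + 15) = 1893*(-12*(-13/4) + 15) = 1893*(39 + 15) = 1893*54 = 102222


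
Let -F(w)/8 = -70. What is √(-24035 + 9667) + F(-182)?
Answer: 560 + 4*I*√898 ≈ 560.0 + 119.87*I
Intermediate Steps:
F(w) = 560 (F(w) = -8*(-70) = 560)
√(-24035 + 9667) + F(-182) = √(-24035 + 9667) + 560 = √(-14368) + 560 = 4*I*√898 + 560 = 560 + 4*I*√898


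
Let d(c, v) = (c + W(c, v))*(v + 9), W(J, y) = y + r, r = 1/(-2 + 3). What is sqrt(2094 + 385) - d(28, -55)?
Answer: -1196 + sqrt(2479) ≈ -1146.2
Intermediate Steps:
r = 1 (r = 1/1 = 1)
W(J, y) = 1 + y (W(J, y) = y + 1 = 1 + y)
d(c, v) = (9 + v)*(1 + c + v) (d(c, v) = (c + (1 + v))*(v + 9) = (1 + c + v)*(9 + v) = (9 + v)*(1 + c + v))
sqrt(2094 + 385) - d(28, -55) = sqrt(2094 + 385) - (9 + (-55)**2 + 9*28 + 10*(-55) + 28*(-55)) = sqrt(2479) - (9 + 3025 + 252 - 550 - 1540) = sqrt(2479) - 1*1196 = sqrt(2479) - 1196 = -1196 + sqrt(2479)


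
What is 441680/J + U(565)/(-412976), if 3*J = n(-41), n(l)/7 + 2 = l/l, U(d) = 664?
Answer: -68401215461/361354 ≈ -1.8929e+5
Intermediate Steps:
n(l) = -7 (n(l) = -14 + 7*(l/l) = -14 + 7*1 = -14 + 7 = -7)
J = -7/3 (J = (1/3)*(-7) = -7/3 ≈ -2.3333)
441680/J + U(565)/(-412976) = 441680/(-7/3) + 664/(-412976) = 441680*(-3/7) + 664*(-1/412976) = -1325040/7 - 83/51622 = -68401215461/361354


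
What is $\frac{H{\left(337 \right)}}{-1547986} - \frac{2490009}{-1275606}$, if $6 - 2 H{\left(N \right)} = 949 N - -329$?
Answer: $\frac{676447128847}{329103371586} \approx 2.0554$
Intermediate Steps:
$H{\left(N \right)} = - \frac{323}{2} - \frac{949 N}{2}$ ($H{\left(N \right)} = 3 - \frac{949 N - -329}{2} = 3 - \frac{949 N + 329}{2} = 3 - \frac{329 + 949 N}{2} = 3 - \left(\frac{329}{2} + \frac{949 N}{2}\right) = - \frac{323}{2} - \frac{949 N}{2}$)
$\frac{H{\left(337 \right)}}{-1547986} - \frac{2490009}{-1275606} = \frac{- \frac{323}{2} - \frac{319813}{2}}{-1547986} - \frac{2490009}{-1275606} = \left(- \frac{323}{2} - \frac{319813}{2}\right) \left(- \frac{1}{1547986}\right) - - \frac{830003}{425202} = \left(-160068\right) \left(- \frac{1}{1547986}\right) + \frac{830003}{425202} = \frac{80034}{773993} + \frac{830003}{425202} = \frac{676447128847}{329103371586}$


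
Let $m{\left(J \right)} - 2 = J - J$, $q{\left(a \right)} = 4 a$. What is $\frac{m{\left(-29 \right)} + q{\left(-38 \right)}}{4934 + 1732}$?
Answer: $- \frac{25}{1111} \approx -0.022502$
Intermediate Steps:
$m{\left(J \right)} = 2$ ($m{\left(J \right)} = 2 + \left(J - J\right) = 2 + 0 = 2$)
$\frac{m{\left(-29 \right)} + q{\left(-38 \right)}}{4934 + 1732} = \frac{2 + 4 \left(-38\right)}{4934 + 1732} = \frac{2 - 152}{6666} = \left(-150\right) \frac{1}{6666} = - \frac{25}{1111}$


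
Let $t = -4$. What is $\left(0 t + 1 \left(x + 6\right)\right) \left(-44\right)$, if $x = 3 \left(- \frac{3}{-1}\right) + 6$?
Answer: $-924$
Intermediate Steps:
$x = 15$ ($x = 3 \left(\left(-3\right) \left(-1\right)\right) + 6 = 3 \cdot 3 + 6 = 9 + 6 = 15$)
$\left(0 t + 1 \left(x + 6\right)\right) \left(-44\right) = \left(0 \left(-4\right) + 1 \left(15 + 6\right)\right) \left(-44\right) = \left(0 + 1 \cdot 21\right) \left(-44\right) = \left(0 + 21\right) \left(-44\right) = 21 \left(-44\right) = -924$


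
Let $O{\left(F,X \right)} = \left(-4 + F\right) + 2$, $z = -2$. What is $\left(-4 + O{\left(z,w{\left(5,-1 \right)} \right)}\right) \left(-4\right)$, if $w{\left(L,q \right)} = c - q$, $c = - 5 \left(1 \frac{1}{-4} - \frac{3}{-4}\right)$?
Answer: $32$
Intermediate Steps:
$c = - \frac{5}{2}$ ($c = - 5 \left(1 \left(- \frac{1}{4}\right) - - \frac{3}{4}\right) = - 5 \left(- \frac{1}{4} + \frac{3}{4}\right) = \left(-5\right) \frac{1}{2} = - \frac{5}{2} \approx -2.5$)
$w{\left(L,q \right)} = - \frac{5}{2} - q$
$O{\left(F,X \right)} = -2 + F$
$\left(-4 + O{\left(z,w{\left(5,-1 \right)} \right)}\right) \left(-4\right) = \left(-4 - 4\right) \left(-4\right) = \left(-8\right) \left(-4\right) = 32$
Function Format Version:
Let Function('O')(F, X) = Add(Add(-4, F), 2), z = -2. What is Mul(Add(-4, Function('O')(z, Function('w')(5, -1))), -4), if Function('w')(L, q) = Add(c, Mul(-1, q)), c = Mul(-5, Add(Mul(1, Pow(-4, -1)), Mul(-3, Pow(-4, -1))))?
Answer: 32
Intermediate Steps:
c = Rational(-5, 2) (c = Mul(-5, Add(Mul(1, Rational(-1, 4)), Mul(-3, Rational(-1, 4)))) = Mul(-5, Add(Rational(-1, 4), Rational(3, 4))) = Mul(-5, Rational(1, 2)) = Rational(-5, 2) ≈ -2.5000)
Function('w')(L, q) = Add(Rational(-5, 2), Mul(-1, q))
Function('O')(F, X) = Add(-2, F)
Mul(Add(-4, Function('O')(z, Function('w')(5, -1))), -4) = Mul(Add(-4, Add(-2, -2)), -4) = Mul(Add(-4, -4), -4) = Mul(-8, -4) = 32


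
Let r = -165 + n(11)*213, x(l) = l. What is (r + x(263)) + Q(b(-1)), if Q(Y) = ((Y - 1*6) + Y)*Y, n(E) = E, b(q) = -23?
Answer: 3637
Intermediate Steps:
Q(Y) = Y*(-6 + 2*Y) (Q(Y) = ((Y - 6) + Y)*Y = ((-6 + Y) + Y)*Y = (-6 + 2*Y)*Y = Y*(-6 + 2*Y))
r = 2178 (r = -165 + 11*213 = -165 + 2343 = 2178)
(r + x(263)) + Q(b(-1)) = (2178 + 263) + 2*(-23)*(-3 - 23) = 2441 + 2*(-23)*(-26) = 2441 + 1196 = 3637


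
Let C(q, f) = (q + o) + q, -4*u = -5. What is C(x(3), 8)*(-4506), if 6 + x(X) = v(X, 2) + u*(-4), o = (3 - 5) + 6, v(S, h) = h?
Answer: 63084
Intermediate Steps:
u = 5/4 (u = -¼*(-5) = 5/4 ≈ 1.2500)
o = 4 (o = -2 + 6 = 4)
x(X) = -9 (x(X) = -6 + (2 + (5/4)*(-4)) = -6 + (2 - 5) = -6 - 3 = -9)
C(q, f) = 4 + 2*q (C(q, f) = (q + 4) + q = (4 + q) + q = 4 + 2*q)
C(x(3), 8)*(-4506) = (4 + 2*(-9))*(-4506) = (4 - 18)*(-4506) = -14*(-4506) = 63084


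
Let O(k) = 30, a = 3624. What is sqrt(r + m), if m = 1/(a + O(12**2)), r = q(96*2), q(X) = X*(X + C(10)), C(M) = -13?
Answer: sqrt(50985753238)/1218 ≈ 185.39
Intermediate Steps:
q(X) = X*(-13 + X) (q(X) = X*(X - 13) = X*(-13 + X))
r = 34368 (r = (96*2)*(-13 + 96*2) = 192*(-13 + 192) = 192*179 = 34368)
m = 1/3654 (m = 1/(3624 + 30) = 1/3654 ≈ 0.00027367)
sqrt(r + m) = sqrt(34368 + 1/3654) = sqrt(125580673/3654) = sqrt(50985753238)/1218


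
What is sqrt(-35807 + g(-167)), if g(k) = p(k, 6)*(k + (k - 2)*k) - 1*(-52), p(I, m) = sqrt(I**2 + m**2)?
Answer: sqrt(-35755 + 140280*sqrt(1117)) ≈ 2157.0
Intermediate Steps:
g(k) = 52 + sqrt(36 + k**2)*(k + k*(-2 + k)) (g(k) = sqrt(k**2 + 6**2)*(k + (k - 2)*k) - 1*(-52) = sqrt(k**2 + 36)*(k + (-2 + k)*k) + 52 = sqrt(36 + k**2)*(k + k*(-2 + k)) + 52 = 52 + sqrt(36 + k**2)*(k + k*(-2 + k)))
sqrt(-35807 + g(-167)) = sqrt(-35807 + (52 + (-167)**2*sqrt(36 + (-167)**2) - 1*(-167)*sqrt(36 + (-167)**2))) = sqrt(-35807 + (52 + 27889*sqrt(36 + 27889) - 1*(-167)*sqrt(36 + 27889))) = sqrt(-35807 + (52 + 27889*sqrt(27925) - 1*(-167)*sqrt(27925))) = sqrt(-35807 + (52 + 27889*(5*sqrt(1117)) - 1*(-167)*5*sqrt(1117))) = sqrt(-35807 + (52 + 139445*sqrt(1117) + 835*sqrt(1117))) = sqrt(-35807 + (52 + 140280*sqrt(1117))) = sqrt(-35755 + 140280*sqrt(1117))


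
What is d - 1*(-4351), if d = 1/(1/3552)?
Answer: 7903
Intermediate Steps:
d = 3552 (d = 1/(1/3552) = 3552)
d - 1*(-4351) = 3552 - 1*(-4351) = 3552 + 4351 = 7903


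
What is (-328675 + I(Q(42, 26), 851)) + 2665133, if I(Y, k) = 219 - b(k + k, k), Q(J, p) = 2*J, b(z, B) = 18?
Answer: 2336659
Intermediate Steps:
I(Y, k) = 201 (I(Y, k) = 219 - 1*18 = 219 - 18 = 201)
(-328675 + I(Q(42, 26), 851)) + 2665133 = (-328675 + 201) + 2665133 = -328474 + 2665133 = 2336659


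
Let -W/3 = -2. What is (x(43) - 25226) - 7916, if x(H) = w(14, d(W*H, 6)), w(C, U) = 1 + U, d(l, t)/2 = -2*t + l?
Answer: -32649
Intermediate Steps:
W = 6 (W = -3*(-2) = 6)
d(l, t) = -4*t + 2*l (d(l, t) = 2*(-2*t + l) = 2*(l - 2*t) = -4*t + 2*l)
x(H) = -23 + 12*H (x(H) = 1 + (-4*6 + 2*(6*H)) = 1 + (-24 + 12*H) = -23 + 12*H)
(x(43) - 25226) - 7916 = ((-23 + 12*43) - 25226) - 7916 = ((-23 + 516) - 25226) - 7916 = (493 - 25226) - 7916 = -24733 - 7916 = -32649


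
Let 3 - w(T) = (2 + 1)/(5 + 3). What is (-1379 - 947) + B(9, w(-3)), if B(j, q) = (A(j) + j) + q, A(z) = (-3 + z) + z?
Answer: -18395/8 ≈ -2299.4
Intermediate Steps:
A(z) = -3 + 2*z
w(T) = 21/8 (w(T) = 3 - (2 + 1)/(5 + 3) = 3 - 3/8 = 21/8)
B(j, q) = -3 + q + 3*j (B(j, q) = ((-3 + 2*j) + j) + q = (-3 + 3*j) + q = -3 + q + 3*j)
(-1379 - 947) + B(9, w(-3)) = (-1379 - 947) + (-3 + 21/8 + 3*9) = -2326 + (-3 + 21/8 + 27) = -2326 + 213/8 = -18395/8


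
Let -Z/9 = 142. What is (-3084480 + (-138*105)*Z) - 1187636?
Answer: 14246104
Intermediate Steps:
Z = -1278 (Z = -9*142 = -1278)
(-3084480 + (-138*105)*Z) - 1187636 = (-3084480 - 138*105*(-1278)) - 1187636 = (-3084480 - 14490*(-1278)) - 1187636 = (-3084480 + 18518220) - 1187636 = 15433740 - 1187636 = 14246104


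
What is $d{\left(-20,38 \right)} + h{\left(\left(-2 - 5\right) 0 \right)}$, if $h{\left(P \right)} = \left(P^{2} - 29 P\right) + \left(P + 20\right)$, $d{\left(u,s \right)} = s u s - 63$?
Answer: $-28923$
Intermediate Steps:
$d{\left(u,s \right)} = -63 + u s^{2}$ ($d{\left(u,s \right)} = u s^{2} - 63 = -63 + u s^{2}$)
$h{\left(P \right)} = 20 + P^{2} - 28 P$ ($h{\left(P \right)} = \left(P^{2} - 29 P\right) + \left(20 + P\right) = 20 + P^{2} - 28 P$)
$d{\left(-20,38 \right)} + h{\left(\left(-2 - 5\right) 0 \right)} = \left(-63 - 20 \cdot 38^{2}\right) + \left(20 + \left(\left(-2 - 5\right) 0\right)^{2} - 28 \left(-2 - 5\right) 0\right) = \left(-63 - 28880\right) + \left(20 + \left(\left(-7\right) 0\right)^{2} - 28 \left(\left(-7\right) 0\right)\right) = \left(-63 - 28880\right) + \left(20 + 0^{2} - 0\right) = -28943 + \left(20 + 0 + 0\right) = -28943 + 20 = -28923$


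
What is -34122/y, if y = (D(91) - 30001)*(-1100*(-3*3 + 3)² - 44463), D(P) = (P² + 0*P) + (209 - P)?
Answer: -5687/302654821 ≈ -1.8790e-5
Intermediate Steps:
D(P) = 209 + P² - P (D(P) = (P² + 0) + (209 - P) = P² + (209 - P) = 209 + P² - P)
y = 1815928926 (y = ((209 + 91² - 1*91) - 30001)*(-1100*(-3*3 + 3)² - 44463) = ((209 + 8281 - 91) - 30001)*(-1100*(-9 + 3)² - 44463) = (8399 - 30001)*(-1100*(-6)² - 44463) = -21602*(-1100*36 - 44463) = -21602*(-39600 - 44463) = -21602*(-84063) = 1815928926)
-34122/y = -34122/1815928926 = -34122*1/1815928926 = -5687/302654821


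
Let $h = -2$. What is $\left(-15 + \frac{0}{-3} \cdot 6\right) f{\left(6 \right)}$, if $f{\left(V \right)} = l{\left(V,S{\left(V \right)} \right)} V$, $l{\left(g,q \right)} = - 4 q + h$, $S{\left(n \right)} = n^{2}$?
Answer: $13140$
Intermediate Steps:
$l{\left(g,q \right)} = -2 - 4 q$ ($l{\left(g,q \right)} = - 4 q - 2 = -2 - 4 q$)
$f{\left(V \right)} = V \left(-2 - 4 V^{2}\right)$ ($f{\left(V \right)} = \left(-2 - 4 V^{2}\right) V = V \left(-2 - 4 V^{2}\right)$)
$\left(-15 + \frac{0}{-3} \cdot 6\right) f{\left(6 \right)} = \left(-15 + \frac{0}{-3} \cdot 6\right) \left(- 4 \cdot 6^{3} - 12\right) = \left(-15 + 0 \left(- \frac{1}{3}\right) 6\right) \left(\left(-4\right) 216 - 12\right) = \left(-15 + 0 \cdot 6\right) \left(-864 - 12\right) = \left(-15 + 0\right) \left(-876\right) = \left(-15\right) \left(-876\right) = 13140$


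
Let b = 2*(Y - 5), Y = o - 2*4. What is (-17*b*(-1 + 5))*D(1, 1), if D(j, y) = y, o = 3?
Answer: 1360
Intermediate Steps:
Y = -5 (Y = 3 - 2*4 = 3 - 8 = -5)
b = -20 (b = 2*(-5 - 5) = 2*(-10) = -20)
(-17*b*(-1 + 5))*D(1, 1) = -(-340)*(-1 + 5)*1 = -(-340)*4*1 = -17*(-80)*1 = 1360*1 = 1360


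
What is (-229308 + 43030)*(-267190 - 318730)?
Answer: 109144005760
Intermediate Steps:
(-229308 + 43030)*(-267190 - 318730) = -186278*(-585920) = 109144005760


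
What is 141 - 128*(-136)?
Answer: 17549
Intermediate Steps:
141 - 128*(-136) = 141 + 17408 = 17549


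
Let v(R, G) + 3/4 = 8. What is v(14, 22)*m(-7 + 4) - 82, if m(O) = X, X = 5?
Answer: -183/4 ≈ -45.750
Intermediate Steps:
v(R, G) = 29/4 (v(R, G) = -¾ + 8 = 29/4)
m(O) = 5
v(14, 22)*m(-7 + 4) - 82 = (29/4)*5 - 82 = 145/4 - 82 = -183/4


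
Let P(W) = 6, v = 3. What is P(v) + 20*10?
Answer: 206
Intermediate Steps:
P(v) + 20*10 = 6 + 20*10 = 6 + 200 = 206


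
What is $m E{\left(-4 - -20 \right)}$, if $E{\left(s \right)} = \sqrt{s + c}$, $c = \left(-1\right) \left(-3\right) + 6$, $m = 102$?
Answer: $510$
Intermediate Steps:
$c = 9$ ($c = 3 + 6 = 9$)
$E{\left(s \right)} = \sqrt{9 + s}$ ($E{\left(s \right)} = \sqrt{s + 9} = \sqrt{9 + s}$)
$m E{\left(-4 - -20 \right)} = 102 \sqrt{9 - -16} = 102 \sqrt{9 + \left(-4 + 20\right)} = 102 \sqrt{9 + 16} = 102 \sqrt{25} = 102 \cdot 5 = 510$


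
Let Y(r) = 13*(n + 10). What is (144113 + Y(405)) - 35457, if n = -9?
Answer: 108669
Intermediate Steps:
Y(r) = 13 (Y(r) = 13*(-9 + 10) = 13*1 = 13)
(144113 + Y(405)) - 35457 = (144113 + 13) - 35457 = 144126 - 35457 = 108669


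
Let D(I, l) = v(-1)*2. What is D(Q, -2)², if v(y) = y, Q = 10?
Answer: 4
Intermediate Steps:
D(I, l) = -2 (D(I, l) = -1*2 = -2)
D(Q, -2)² = (-2)² = 4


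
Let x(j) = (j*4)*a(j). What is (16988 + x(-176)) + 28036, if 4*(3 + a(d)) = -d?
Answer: 16160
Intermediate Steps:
a(d) = -3 - d/4 (a(d) = -3 + (-d)/4 = -3 - d/4)
x(j) = 4*j*(-3 - j/4) (x(j) = (j*4)*(-3 - j/4) = (4*j)*(-3 - j/4) = 4*j*(-3 - j/4))
(16988 + x(-176)) + 28036 = (16988 - 1*(-176)*(12 - 176)) + 28036 = (16988 - 1*(-176)*(-164)) + 28036 = (16988 - 28864) + 28036 = -11876 + 28036 = 16160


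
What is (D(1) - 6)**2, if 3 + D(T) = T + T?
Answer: 49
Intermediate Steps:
D(T) = -3 + 2*T (D(T) = -3 + (T + T) = -3 + 2*T)
(D(1) - 6)**2 = ((-3 + 2*1) - 6)**2 = ((-3 + 2) - 6)**2 = (-1 - 6)**2 = (-7)**2 = 49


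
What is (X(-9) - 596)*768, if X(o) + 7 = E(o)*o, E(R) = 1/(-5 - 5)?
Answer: -2312064/5 ≈ -4.6241e+5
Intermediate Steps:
E(R) = -⅒ (E(R) = 1/(-10) = -⅒)
X(o) = -7 - o/10
(X(-9) - 596)*768 = ((-7 - ⅒*(-9)) - 596)*768 = ((-7 + 9/10) - 596)*768 = (-61/10 - 596)*768 = -6021/10*768 = -2312064/5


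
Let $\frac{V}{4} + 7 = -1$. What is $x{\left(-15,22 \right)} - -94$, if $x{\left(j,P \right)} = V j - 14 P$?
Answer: $266$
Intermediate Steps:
$V = -32$ ($V = -28 + 4 \left(-1\right) = -28 - 4 = -32$)
$x{\left(j,P \right)} = - 32 j - 14 P$
$x{\left(-15,22 \right)} - -94 = \left(\left(-32\right) \left(-15\right) - 308\right) - -94 = \left(480 - 308\right) + 94 = 172 + 94 = 266$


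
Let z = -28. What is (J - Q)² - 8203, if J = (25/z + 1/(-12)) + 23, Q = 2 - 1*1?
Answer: -13690403/1764 ≈ -7761.0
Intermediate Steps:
Q = 1 (Q = 2 - 1 = 1)
J = 925/42 (J = (25/(-28) + 1/(-12)) + 23 = (25*(-1/28) + 1*(-1/12)) + 23 = (-25/28 - 1/12) + 23 = -41/42 + 23 = 925/42 ≈ 22.024)
(J - Q)² - 8203 = (925/42 - 1*1)² - 8203 = (925/42 - 1)² - 8203 = (883/42)² - 8203 = 779689/1764 - 8203 = -13690403/1764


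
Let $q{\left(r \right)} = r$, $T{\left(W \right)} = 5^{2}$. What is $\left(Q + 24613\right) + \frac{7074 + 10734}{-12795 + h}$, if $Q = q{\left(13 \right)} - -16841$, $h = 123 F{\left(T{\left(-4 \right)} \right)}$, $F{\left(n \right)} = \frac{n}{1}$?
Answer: $\frac{16793393}{405} \approx 41465.0$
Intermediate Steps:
$T{\left(W \right)} = 25$
$F{\left(n \right)} = n$ ($F{\left(n \right)} = n 1 = n$)
$h = 3075$ ($h = 123 \cdot 25 = 3075$)
$Q = 16854$ ($Q = 13 - -16841 = 13 + 16841 = 16854$)
$\left(Q + 24613\right) + \frac{7074 + 10734}{-12795 + h} = \left(16854 + 24613\right) + \frac{7074 + 10734}{-12795 + 3075} = 41467 + \frac{17808}{-9720} = 41467 + 17808 \left(- \frac{1}{9720}\right) = 41467 - \frac{742}{405} = \frac{16793393}{405}$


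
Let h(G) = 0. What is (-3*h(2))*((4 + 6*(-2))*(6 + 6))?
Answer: 0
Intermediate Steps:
(-3*h(2))*((4 + 6*(-2))*(6 + 6)) = (-3*0)*((4 + 6*(-2))*(6 + 6)) = 0*((4 - 12)*12) = 0*(-8*12) = 0*(-96) = 0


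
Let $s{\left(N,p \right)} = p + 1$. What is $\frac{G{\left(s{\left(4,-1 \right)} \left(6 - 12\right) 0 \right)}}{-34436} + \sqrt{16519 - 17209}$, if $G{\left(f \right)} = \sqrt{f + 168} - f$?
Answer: $- \frac{\sqrt{42}}{17218} + i \sqrt{690} \approx -0.00037639 + 26.268 i$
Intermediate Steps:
$s{\left(N,p \right)} = 1 + p$
$G{\left(f \right)} = \sqrt{168 + f} - f$
$\frac{G{\left(s{\left(4,-1 \right)} \left(6 - 12\right) 0 \right)}}{-34436} + \sqrt{16519 - 17209} = \frac{\sqrt{168 + \left(1 - 1\right) \left(6 - 12\right) 0} - \left(1 - 1\right) \left(6 - 12\right) 0}{-34436} + \sqrt{16519 - 17209} = \left(\sqrt{168 + 0 \left(6 - 12\right) 0} - 0 \left(6 - 12\right) 0\right) \left(- \frac{1}{34436}\right) + \sqrt{-690} = \left(\sqrt{168 + 0 \left(-6\right) 0} - 0 \left(-6\right) 0\right) \left(- \frac{1}{34436}\right) + i \sqrt{690} = \left(\sqrt{168 + 0 \cdot 0} - 0 \cdot 0\right) \left(- \frac{1}{34436}\right) + i \sqrt{690} = \left(\sqrt{168 + 0} - 0\right) \left(- \frac{1}{34436}\right) + i \sqrt{690} = \left(\sqrt{168} + 0\right) \left(- \frac{1}{34436}\right) + i \sqrt{690} = \left(2 \sqrt{42} + 0\right) \left(- \frac{1}{34436}\right) + i \sqrt{690} = 2 \sqrt{42} \left(- \frac{1}{34436}\right) + i \sqrt{690} = - \frac{\sqrt{42}}{17218} + i \sqrt{690}$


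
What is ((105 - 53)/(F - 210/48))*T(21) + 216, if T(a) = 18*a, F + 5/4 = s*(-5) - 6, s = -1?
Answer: -145800/53 ≈ -2750.9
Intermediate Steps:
F = -9/4 (F = -5/4 + (-1*(-5) - 6) = -5/4 + (5 - 6) = -5/4 - 1 = -9/4 ≈ -2.2500)
((105 - 53)/(F - 210/48))*T(21) + 216 = ((105 - 53)/(-9/4 - 210/48))*(18*21) + 216 = (52/(-9/4 - 210*1/48))*378 + 216 = (52/(-9/4 - 35/8))*378 + 216 = (52/(-53/8))*378 + 216 = (52*(-8/53))*378 + 216 = -416/53*378 + 216 = -157248/53 + 216 = -145800/53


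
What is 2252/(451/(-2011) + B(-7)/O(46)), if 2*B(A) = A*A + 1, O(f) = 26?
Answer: 117748072/38549 ≈ 3054.5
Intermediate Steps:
B(A) = ½ + A²/2 (B(A) = (A*A + 1)/2 = (A² + 1)/2 = (1 + A²)/2 = ½ + A²/2)
2252/(451/(-2011) + B(-7)/O(46)) = 2252/(451/(-2011) + (½ + (½)*(-7)²)/26) = 2252/(451*(-1/2011) + (½ + (½)*49)*(1/26)) = 2252/(-451/2011 + (½ + 49/2)*(1/26)) = 2252/(-451/2011 + 25*(1/26)) = 2252/(-451/2011 + 25/26) = 2252/(38549/52286) = 2252*(52286/38549) = 117748072/38549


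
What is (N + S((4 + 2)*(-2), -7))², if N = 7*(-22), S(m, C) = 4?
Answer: 22500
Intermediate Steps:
N = -154
(N + S((4 + 2)*(-2), -7))² = (-154 + 4)² = (-150)² = 22500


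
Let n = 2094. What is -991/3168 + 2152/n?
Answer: 790397/1105632 ≈ 0.71488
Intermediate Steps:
-991/3168 + 2152/n = -991/3168 + 2152/2094 = -991*1/3168 + 2152*(1/2094) = -991/3168 + 1076/1047 = 790397/1105632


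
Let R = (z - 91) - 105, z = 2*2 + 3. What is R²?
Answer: 35721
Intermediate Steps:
z = 7 (z = 4 + 3 = 7)
R = -189 (R = (7 - 91) - 105 = -84 - 105 = -189)
R² = (-189)² = 35721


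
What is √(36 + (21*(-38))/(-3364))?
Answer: √121902/58 ≈ 6.0197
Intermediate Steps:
√(36 + (21*(-38))/(-3364)) = √(36 - 798*(-1/3364)) = √(36 + 399/1682) = √(60951/1682) = √121902/58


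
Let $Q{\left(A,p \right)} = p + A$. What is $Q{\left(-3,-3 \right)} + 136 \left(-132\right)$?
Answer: $-17958$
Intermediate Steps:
$Q{\left(A,p \right)} = A + p$
$Q{\left(-3,-3 \right)} + 136 \left(-132\right) = \left(-3 - 3\right) + 136 \left(-132\right) = -6 - 17952 = -17958$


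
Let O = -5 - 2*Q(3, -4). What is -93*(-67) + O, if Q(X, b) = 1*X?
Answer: 6220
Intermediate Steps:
Q(X, b) = X
O = -11 (O = -5 - 2*3 = -5 - 6 = -11)
-93*(-67) + O = -93*(-67) - 11 = 6231 - 11 = 6220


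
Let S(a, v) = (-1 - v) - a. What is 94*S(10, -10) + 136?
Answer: 42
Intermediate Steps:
S(a, v) = -1 - a - v
94*S(10, -10) + 136 = 94*(-1 - 1*10 - 1*(-10)) + 136 = 94*(-1 - 10 + 10) + 136 = 94*(-1) + 136 = -94 + 136 = 42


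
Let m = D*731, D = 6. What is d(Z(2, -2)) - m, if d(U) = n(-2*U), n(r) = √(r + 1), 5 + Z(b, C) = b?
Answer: -4386 + √7 ≈ -4383.4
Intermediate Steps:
Z(b, C) = -5 + b
n(r) = √(1 + r)
d(U) = √(1 - 2*U)
m = 4386 (m = 6*731 = 4386)
d(Z(2, -2)) - m = √(1 - 2*(-5 + 2)) - 1*4386 = √(1 - 2*(-3)) - 4386 = √(1 + 6) - 4386 = √7 - 4386 = -4386 + √7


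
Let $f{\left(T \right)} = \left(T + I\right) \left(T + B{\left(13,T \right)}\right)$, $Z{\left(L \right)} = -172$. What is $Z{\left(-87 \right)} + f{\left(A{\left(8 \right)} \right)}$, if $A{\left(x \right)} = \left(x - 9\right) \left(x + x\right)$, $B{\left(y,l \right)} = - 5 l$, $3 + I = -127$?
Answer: $-9516$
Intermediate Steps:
$I = -130$ ($I = -3 - 127 = -130$)
$A{\left(x \right)} = 2 x \left(-9 + x\right)$ ($A{\left(x \right)} = \left(-9 + x\right) 2 x = 2 x \left(-9 + x\right)$)
$f{\left(T \right)} = - 4 T \left(-130 + T\right)$ ($f{\left(T \right)} = \left(T - 130\right) \left(T - 5 T\right) = \left(-130 + T\right) \left(- 4 T\right) = - 4 T \left(-130 + T\right)$)
$Z{\left(-87 \right)} + f{\left(A{\left(8 \right)} \right)} = -172 + 4 \cdot 2 \cdot 8 \left(-9 + 8\right) \left(130 - 2 \cdot 8 \left(-9 + 8\right)\right) = -172 + 4 \cdot 2 \cdot 8 \left(-1\right) \left(130 - 2 \cdot 8 \left(-1\right)\right) = -172 + 4 \left(-16\right) \left(130 - -16\right) = -172 + 4 \left(-16\right) \left(130 + 16\right) = -172 + 4 \left(-16\right) 146 = -172 - 9344 = -9516$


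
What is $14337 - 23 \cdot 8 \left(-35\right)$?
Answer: $20777$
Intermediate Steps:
$14337 - 23 \cdot 8 \left(-35\right) = 14337 - 184 \left(-35\right) = 14337 - -6440 = 14337 + 6440 = 20777$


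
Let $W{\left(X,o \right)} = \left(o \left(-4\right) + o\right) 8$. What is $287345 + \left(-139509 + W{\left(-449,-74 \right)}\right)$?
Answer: $149612$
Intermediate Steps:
$W{\left(X,o \right)} = - 24 o$ ($W{\left(X,o \right)} = \left(- 4 o + o\right) 8 = - 3 o 8 = - 24 o$)
$287345 + \left(-139509 + W{\left(-449,-74 \right)}\right) = 287345 - 137733 = 149612$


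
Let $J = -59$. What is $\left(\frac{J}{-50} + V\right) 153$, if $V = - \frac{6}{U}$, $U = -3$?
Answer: $\frac{24327}{50} \approx 486.54$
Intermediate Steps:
$V = 2$ ($V = - \frac{6}{-3} = \left(-6\right) \left(- \frac{1}{3}\right) = 2$)
$\left(\frac{J}{-50} + V\right) 153 = \left(- \frac{59}{-50} + 2\right) 153 = \left(\left(-59\right) \left(- \frac{1}{50}\right) + 2\right) 153 = \left(\frac{59}{50} + 2\right) 153 = \frac{159}{50} \cdot 153 = \frac{24327}{50}$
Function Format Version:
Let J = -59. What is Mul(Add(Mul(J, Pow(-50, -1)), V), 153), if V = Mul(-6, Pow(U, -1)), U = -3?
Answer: Rational(24327, 50) ≈ 486.54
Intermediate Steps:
V = 2 (V = Mul(-6, Pow(-3, -1)) = Mul(-6, Rational(-1, 3)) = 2)
Mul(Add(Mul(J, Pow(-50, -1)), V), 153) = Mul(Add(Mul(-59, Pow(-50, -1)), 2), 153) = Mul(Add(Mul(-59, Rational(-1, 50)), 2), 153) = Mul(Add(Rational(59, 50), 2), 153) = Mul(Rational(159, 50), 153) = Rational(24327, 50)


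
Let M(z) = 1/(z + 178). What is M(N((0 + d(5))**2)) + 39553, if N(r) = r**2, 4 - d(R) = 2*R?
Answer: 58301123/1474 ≈ 39553.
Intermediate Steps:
d(R) = 4 - 2*R
M(z) = 1/(178 + z)
M(N((0 + d(5))**2)) + 39553 = 1/(178 + ((0 + (4 - 2*5))**2)**2) + 39553 = 1/(178 + ((0 + (4 - 10))**2)**2) + 39553 = 1/(178 + ((0 - 6)**2)**2) + 39553 = 1/(178 + ((-6)**2)**2) + 39553 = 1/(178 + 36**2) + 39553 = 1/(178 + 1296) + 39553 = 1/1474 + 39553 = 58301123/1474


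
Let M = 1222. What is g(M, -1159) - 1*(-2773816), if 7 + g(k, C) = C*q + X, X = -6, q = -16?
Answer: 2792347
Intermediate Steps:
g(k, C) = -13 - 16*C (g(k, C) = -7 + (C*(-16) - 6) = -7 + (-16*C - 6) = -7 + (-6 - 16*C) = -13 - 16*C)
g(M, -1159) - 1*(-2773816) = (-13 - 16*(-1159)) - 1*(-2773816) = (-13 + 18544) + 2773816 = 18531 + 2773816 = 2792347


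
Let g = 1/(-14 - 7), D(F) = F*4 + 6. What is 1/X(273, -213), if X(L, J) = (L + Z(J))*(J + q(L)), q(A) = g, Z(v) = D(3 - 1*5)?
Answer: -21/1212454 ≈ -1.7320e-5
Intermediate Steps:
D(F) = 6 + 4*F (D(F) = 4*F + 6 = 6 + 4*F)
Z(v) = -2 (Z(v) = 6 + 4*(3 - 1*5) = 6 + 4*(3 - 5) = 6 + 4*(-2) = 6 - 8 = -2)
g = -1/21 (g = 1/(-21) = -1/21 ≈ -0.047619)
q(A) = -1/21
X(L, J) = (-2 + L)*(-1/21 + J) (X(L, J) = (L - 2)*(J - 1/21) = (-2 + L)*(-1/21 + J))
1/X(273, -213) = 1/(2/21 - 2*(-213) - 1/21*273 - 213*273) = 1/(2/21 + 426 - 13 - 58149) = 1/(-1212454/21) = -21/1212454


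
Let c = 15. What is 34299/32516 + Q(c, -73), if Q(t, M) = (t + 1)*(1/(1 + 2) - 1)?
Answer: -937615/97548 ≈ -9.6118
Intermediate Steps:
Q(t, M) = -⅔ - 2*t/3 (Q(t, M) = (1 + t)*(1/3 - 1) = (1 + t)*(⅓ - 1) = (1 + t)*(-⅔) = -⅔ - 2*t/3)
34299/32516 + Q(c, -73) = 34299/32516 + (-⅔ - ⅔*15) = 34299*(1/32516) + (-⅔ - 10) = 34299/32516 - 32/3 = -937615/97548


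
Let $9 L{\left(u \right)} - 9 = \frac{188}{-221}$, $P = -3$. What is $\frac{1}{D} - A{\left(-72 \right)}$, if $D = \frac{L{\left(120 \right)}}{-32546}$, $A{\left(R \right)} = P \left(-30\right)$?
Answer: $- \frac{64896084}{1801} \approx -36033.0$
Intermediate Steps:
$L{\left(u \right)} = \frac{1801}{1989}$ ($L{\left(u \right)} = 1 + \frac{188 \frac{1}{-221}}{9} = 1 + \frac{188 \left(- \frac{1}{221}\right)}{9} = 1 + \frac{1}{9} \left(- \frac{188}{221}\right) = 1 - \frac{188}{1989} = \frac{1801}{1989}$)
$A{\left(R \right)} = 90$ ($A{\left(R \right)} = \left(-3\right) \left(-30\right) = 90$)
$D = - \frac{1801}{64733994}$ ($D = \frac{1801}{1989 \left(-32546\right)} = \frac{1801}{1989} \left(- \frac{1}{32546}\right) = - \frac{1801}{64733994} \approx -2.7822 \cdot 10^{-5}$)
$\frac{1}{D} - A{\left(-72 \right)} = \frac{1}{- \frac{1801}{64733994}} - 90 = - \frac{64733994}{1801} - 90 = - \frac{64896084}{1801}$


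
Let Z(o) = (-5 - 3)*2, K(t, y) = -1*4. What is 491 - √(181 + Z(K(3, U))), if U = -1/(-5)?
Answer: 491 - √165 ≈ 478.15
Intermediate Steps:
U = ⅕ (U = -1*(-⅕) = ⅕ ≈ 0.20000)
K(t, y) = -4
Z(o) = -16 (Z(o) = -8*2 = -16)
491 - √(181 + Z(K(3, U))) = 491 - √(181 - 16) = 491 - √165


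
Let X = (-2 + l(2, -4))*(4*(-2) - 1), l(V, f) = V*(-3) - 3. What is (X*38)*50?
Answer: 188100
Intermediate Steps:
l(V, f) = -3 - 3*V (l(V, f) = -3*V - 3 = -3 - 3*V)
X = 99 (X = (-2 + (-3 - 3*2))*(4*(-2) - 1) = (-2 + (-3 - 6))*(-8 - 1) = (-2 - 9)*(-9) = -11*(-9) = 99)
(X*38)*50 = (99*38)*50 = 3762*50 = 188100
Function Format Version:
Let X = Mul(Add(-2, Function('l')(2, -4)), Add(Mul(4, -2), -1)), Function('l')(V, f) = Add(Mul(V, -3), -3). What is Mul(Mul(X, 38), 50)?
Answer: 188100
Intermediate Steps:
Function('l')(V, f) = Add(-3, Mul(-3, V)) (Function('l')(V, f) = Add(Mul(-3, V), -3) = Add(-3, Mul(-3, V)))
X = 99 (X = Mul(Add(-2, Add(-3, Mul(-3, 2))), Add(Mul(4, -2), -1)) = Mul(Add(-2, Add(-3, -6)), Add(-8, -1)) = Mul(Add(-2, -9), -9) = Mul(-11, -9) = 99)
Mul(Mul(X, 38), 50) = Mul(Mul(99, 38), 50) = Mul(3762, 50) = 188100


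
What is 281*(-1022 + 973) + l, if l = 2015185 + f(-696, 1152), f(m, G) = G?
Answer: 2002568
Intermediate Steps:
l = 2016337 (l = 2015185 + 1152 = 2016337)
281*(-1022 + 973) + l = 281*(-1022 + 973) + 2016337 = 281*(-49) + 2016337 = -13769 + 2016337 = 2002568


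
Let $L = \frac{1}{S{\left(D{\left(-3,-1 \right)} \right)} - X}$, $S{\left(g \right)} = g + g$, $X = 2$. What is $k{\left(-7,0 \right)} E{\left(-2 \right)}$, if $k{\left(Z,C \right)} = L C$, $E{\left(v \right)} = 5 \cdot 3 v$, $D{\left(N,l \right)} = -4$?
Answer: $0$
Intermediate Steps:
$S{\left(g \right)} = 2 g$
$E{\left(v \right)} = 15 v$
$L = - \frac{1}{10}$ ($L = \frac{1}{2 \left(-4\right) - 2} = \frac{1}{-8 - 2} = \frac{1}{-10} = - \frac{1}{10} \approx -0.1$)
$k{\left(Z,C \right)} = - \frac{C}{10}$
$k{\left(-7,0 \right)} E{\left(-2 \right)} = \left(- \frac{1}{10}\right) 0 \cdot 15 \left(-2\right) = 0 \left(-30\right) = 0$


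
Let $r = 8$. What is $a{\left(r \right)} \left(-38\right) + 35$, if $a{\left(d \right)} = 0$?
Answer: $35$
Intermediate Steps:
$a{\left(r \right)} \left(-38\right) + 35 = 0 \left(-38\right) + 35 = 0 + 35 = 35$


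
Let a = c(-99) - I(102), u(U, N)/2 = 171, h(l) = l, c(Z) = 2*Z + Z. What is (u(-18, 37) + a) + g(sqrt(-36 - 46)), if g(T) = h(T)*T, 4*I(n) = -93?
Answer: -55/4 ≈ -13.750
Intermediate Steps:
c(Z) = 3*Z
I(n) = -93/4 (I(n) = (1/4)*(-93) = -93/4)
u(U, N) = 342 (u(U, N) = 2*171 = 342)
a = -1095/4 (a = 3*(-99) - 1*(-93/4) = -297 + 93/4 = -1095/4 ≈ -273.75)
g(T) = T**2 (g(T) = T*T = T**2)
(u(-18, 37) + a) + g(sqrt(-36 - 46)) = (342 - 1095/4) + (sqrt(-36 - 46))**2 = 273/4 + (sqrt(-82))**2 = 273/4 + (I*sqrt(82))**2 = 273/4 - 82 = -55/4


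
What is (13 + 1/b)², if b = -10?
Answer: 16641/100 ≈ 166.41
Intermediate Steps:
(13 + 1/b)² = (13 + 1/(-10))² = (13 - ⅒)² = (129/10)² = 16641/100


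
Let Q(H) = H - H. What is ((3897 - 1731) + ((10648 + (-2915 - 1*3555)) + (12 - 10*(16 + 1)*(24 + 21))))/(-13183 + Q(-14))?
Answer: 1294/13183 ≈ 0.098157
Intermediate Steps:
Q(H) = 0
((3897 - 1731) + ((10648 + (-2915 - 1*3555)) + (12 - 10*(16 + 1)*(24 + 21))))/(-13183 + Q(-14)) = ((3897 - 1731) + ((10648 + (-2915 - 1*3555)) + (12 - 10*(16 + 1)*(24 + 21))))/(-13183 + 0) = (2166 + ((10648 + (-2915 - 3555)) + (12 - 170*45)))/(-13183) = (2166 + ((10648 - 6470) + (12 - 10*765)))*(-1/13183) = (2166 + (4178 + (12 - 7650)))*(-1/13183) = (2166 + (4178 - 7638))*(-1/13183) = (2166 - 3460)*(-1/13183) = -1294*(-1/13183) = 1294/13183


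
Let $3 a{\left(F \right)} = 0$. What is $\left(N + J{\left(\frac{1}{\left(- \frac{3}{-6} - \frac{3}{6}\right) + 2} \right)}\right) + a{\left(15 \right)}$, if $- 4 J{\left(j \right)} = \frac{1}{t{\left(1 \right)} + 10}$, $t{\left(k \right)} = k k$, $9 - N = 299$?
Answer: $- \frac{12761}{44} \approx -290.02$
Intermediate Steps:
$N = -290$ ($N = 9 - 299 = -290$)
$t{\left(k \right)} = k^{2}$
$J{\left(j \right)} = - \frac{1}{44}$ ($J{\left(j \right)} = - \frac{1}{4 \left(1^{2} + 10\right)} = - \frac{1}{4 \left(1 + 10\right)} = - \frac{1}{4 \cdot 11} = \left(- \frac{1}{4}\right) \frac{1}{11} = - \frac{1}{44}$)
$a{\left(F \right)} = 0$ ($a{\left(F \right)} = \frac{1}{3} \cdot 0 = 0$)
$\left(N + J{\left(\frac{1}{\left(- \frac{3}{-6} - \frac{3}{6}\right) + 2} \right)}\right) + a{\left(15 \right)} = \left(-290 - \frac{1}{44}\right) + 0 = - \frac{12761}{44} + 0 = - \frac{12761}{44}$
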